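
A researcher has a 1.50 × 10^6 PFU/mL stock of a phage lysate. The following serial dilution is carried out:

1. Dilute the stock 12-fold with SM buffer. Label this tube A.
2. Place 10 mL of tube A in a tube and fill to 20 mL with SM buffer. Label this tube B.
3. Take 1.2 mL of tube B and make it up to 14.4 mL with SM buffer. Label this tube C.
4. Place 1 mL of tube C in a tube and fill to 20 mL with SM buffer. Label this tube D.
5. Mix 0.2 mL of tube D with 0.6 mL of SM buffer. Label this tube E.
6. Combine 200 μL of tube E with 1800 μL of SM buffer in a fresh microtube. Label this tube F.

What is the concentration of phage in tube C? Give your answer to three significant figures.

5.21 × 10^3 PFU/mL

Step 1: 12-fold → factor 12
Step 2: 10 mL brought to 20 mL → factor 20/10 = 2
Step 3: 1.2 mL brought to 14.4 mL → factor 14.4/1.2 = 12
Dilution factor through tube C = 12 × 2 × 12 = 288
[tube C] = 1.50 × 10^6 PFU/mL / 288 = 5.21 × 10^3 PFU/mL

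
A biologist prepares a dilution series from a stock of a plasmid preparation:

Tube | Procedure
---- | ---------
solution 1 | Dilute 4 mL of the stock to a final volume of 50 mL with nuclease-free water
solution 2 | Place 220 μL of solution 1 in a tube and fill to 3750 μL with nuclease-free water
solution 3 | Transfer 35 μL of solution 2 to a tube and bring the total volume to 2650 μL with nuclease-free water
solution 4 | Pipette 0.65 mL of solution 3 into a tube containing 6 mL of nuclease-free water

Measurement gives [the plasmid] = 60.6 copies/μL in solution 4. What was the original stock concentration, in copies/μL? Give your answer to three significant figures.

Step 1: 4 mL brought to 50 mL → factor 50/4 = 12.5
Step 2: 220 μL brought to 3750 μL → factor 3750/220 = 17.045
Step 3: 35 μL brought to 2650 μL → factor 2650/35 = 75.714
Step 4: 0.65 mL + 6 mL = 6.65 mL total → factor 6.65/0.65 = 10.231
Overall dilution factor = 12.5 × 17.045 × 75.714 × 10.231 = 1.6505 × 10^5
Stock = 60.6 copies/μL × 1.6505 × 10^5 = 1.00 × 10^7 copies/μL

1.00 × 10^7 copies/μL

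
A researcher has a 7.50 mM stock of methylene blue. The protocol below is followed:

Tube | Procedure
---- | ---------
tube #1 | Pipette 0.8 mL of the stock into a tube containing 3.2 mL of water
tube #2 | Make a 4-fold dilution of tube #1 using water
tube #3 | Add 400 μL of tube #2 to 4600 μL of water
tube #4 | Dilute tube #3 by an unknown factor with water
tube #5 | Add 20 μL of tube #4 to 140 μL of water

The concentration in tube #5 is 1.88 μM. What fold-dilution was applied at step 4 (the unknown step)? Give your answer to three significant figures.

Step 1: 0.8 mL + 3.2 mL = 4 mL total → factor 4/0.8 = 5
Step 2: 4-fold → factor 4
Step 3: 400 μL + 4600 μL = 5000 μL total → factor 5000/400 = 12.5
Step 4: unknown factor x
Step 5: 20 μL + 140 μL = 160 μL total → factor 160/20 = 8
Product of known-step factors = 2000
Overall factor = 7.50 mM / (1.88 μM) = 3989.4
x = 3989.4 / 2000 = 1.99

1.99-fold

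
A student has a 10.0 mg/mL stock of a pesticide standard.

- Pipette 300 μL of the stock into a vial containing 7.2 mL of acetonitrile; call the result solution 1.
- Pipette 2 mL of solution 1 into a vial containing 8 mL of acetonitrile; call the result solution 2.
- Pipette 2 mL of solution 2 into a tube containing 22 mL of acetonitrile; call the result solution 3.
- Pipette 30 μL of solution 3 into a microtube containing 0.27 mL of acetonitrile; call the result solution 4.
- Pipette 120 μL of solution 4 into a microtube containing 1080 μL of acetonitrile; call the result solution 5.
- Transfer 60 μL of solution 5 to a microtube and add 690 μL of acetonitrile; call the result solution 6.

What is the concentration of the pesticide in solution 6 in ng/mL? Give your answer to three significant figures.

5.33 ng/mL

Step 1: 300 μL + 7.2 mL = 7500 μL total → factor 7500/300 = 25
Step 2: 2 mL + 8 mL = 10 mL total → factor 10/2 = 5
Step 3: 2 mL + 22 mL = 24 mL total → factor 24/2 = 12
Step 4: 30 μL + 0.27 mL = 300 μL total → factor 300/30 = 10
Step 5: 120 μL + 1080 μL = 1200 μL total → factor 1200/120 = 10
Step 6: 60 μL + 690 μL = 750 μL total → factor 750/60 = 12.5
Overall dilution factor = 25 × 5 × 12 × 10 × 10 × 12.5 = 1.875 × 10^6
Final = 10.0 mg/mL / 1.875 × 10^6 = 5.333 × 10^-6 mg/mL = 5.33 ng/mL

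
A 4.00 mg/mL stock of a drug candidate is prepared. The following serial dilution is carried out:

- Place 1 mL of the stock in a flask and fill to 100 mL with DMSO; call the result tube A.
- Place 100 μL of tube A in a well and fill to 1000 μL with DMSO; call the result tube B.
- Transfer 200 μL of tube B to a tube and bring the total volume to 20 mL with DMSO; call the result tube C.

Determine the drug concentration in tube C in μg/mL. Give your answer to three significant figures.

Step 1: 1 mL brought to 100 mL → factor 100/1 = 100
Step 2: 100 μL brought to 1000 μL → factor 1000/100 = 10
Step 3: 200 μL brought to 20 mL → factor 20000/200 = 100
Overall dilution factor = 100 × 10 × 100 = 1 × 10^5
Final = 4.00 mg/mL / 1 × 10^5 = 4.000 × 10^-5 mg/mL = 0.0400 μg/mL

0.0400 μg/mL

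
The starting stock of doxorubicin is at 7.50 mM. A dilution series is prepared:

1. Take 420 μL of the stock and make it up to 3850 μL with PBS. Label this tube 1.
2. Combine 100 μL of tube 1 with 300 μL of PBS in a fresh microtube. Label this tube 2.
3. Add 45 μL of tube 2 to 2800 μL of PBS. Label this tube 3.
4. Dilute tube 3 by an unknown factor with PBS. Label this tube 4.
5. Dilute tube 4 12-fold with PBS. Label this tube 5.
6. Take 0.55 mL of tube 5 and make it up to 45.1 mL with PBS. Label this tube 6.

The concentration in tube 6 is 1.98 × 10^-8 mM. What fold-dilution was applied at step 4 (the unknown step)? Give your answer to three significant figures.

166-fold

Step 1: 420 μL brought to 3850 μL → factor 3850/420 = 9.1667
Step 2: 100 μL + 300 μL = 400 μL total → factor 400/100 = 4
Step 3: 45 μL + 2800 μL = 2845 μL total → factor 2845/45 = 63.222
Step 4: unknown factor x
Step 5: 12-fold → factor 12
Step 6: 0.55 mL brought to 45.1 mL → factor 45.1/0.55 = 82
Product of known-step factors = 2.2811 × 10^6
Overall factor = 7.50 mM / (1.98 × 10^-8 mM) = 3.7879 × 10^8
x = 3.7879 × 10^8 / 2.2811 × 10^6 = 166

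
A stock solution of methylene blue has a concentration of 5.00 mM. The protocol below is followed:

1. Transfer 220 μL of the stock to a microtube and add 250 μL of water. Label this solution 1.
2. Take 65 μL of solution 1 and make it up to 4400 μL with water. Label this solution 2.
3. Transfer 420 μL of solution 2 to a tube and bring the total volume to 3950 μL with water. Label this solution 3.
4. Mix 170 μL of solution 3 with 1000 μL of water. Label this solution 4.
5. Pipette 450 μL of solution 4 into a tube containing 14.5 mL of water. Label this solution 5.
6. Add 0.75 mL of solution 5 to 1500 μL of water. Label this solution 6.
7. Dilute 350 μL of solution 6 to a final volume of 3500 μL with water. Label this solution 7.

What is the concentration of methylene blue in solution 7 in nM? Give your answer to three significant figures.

Step 1: 220 μL + 250 μL = 470 μL total → factor 470/220 = 2.1364
Step 2: 65 μL brought to 4400 μL → factor 4400/65 = 67.692
Step 3: 420 μL brought to 3950 μL → factor 3950/420 = 9.4048
Step 4: 170 μL + 1000 μL = 1170 μL total → factor 1170/170 = 6.8824
Step 5: 450 μL + 14.5 mL = 14950 μL total → factor 14950/450 = 33.222
Step 6: 0.75 mL + 1500 μL = 2.25 mL total → factor 2.25/0.75 = 3
Step 7: 350 μL brought to 3500 μL → factor 3500/350 = 10
Overall dilution factor = 2.1364 × 67.692 × 9.4048 × 6.8824 × 33.222 × 3 × 10 = 9.3293 × 10^6
Final = 5.00 mM / 9.3293 × 10^6 = 5.359 × 10^-7 mM = 0.536 nM

0.536 nM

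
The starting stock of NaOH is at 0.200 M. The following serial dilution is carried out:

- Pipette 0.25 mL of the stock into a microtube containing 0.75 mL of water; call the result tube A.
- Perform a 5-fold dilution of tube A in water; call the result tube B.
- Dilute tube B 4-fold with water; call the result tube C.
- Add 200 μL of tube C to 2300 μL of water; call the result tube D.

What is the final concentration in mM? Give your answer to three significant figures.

0.200 mM

Step 1: 0.25 mL + 0.75 mL = 1 mL total → factor 1/0.25 = 4
Step 2: 5-fold → factor 5
Step 3: 4-fold → factor 4
Step 4: 200 μL + 2300 μL = 2500 μL total → factor 2500/200 = 12.5
Overall dilution factor = 4 × 5 × 4 × 12.5 = 1000
Final = 0.200 M / 1000 = 0.0002000 M = 0.200 mM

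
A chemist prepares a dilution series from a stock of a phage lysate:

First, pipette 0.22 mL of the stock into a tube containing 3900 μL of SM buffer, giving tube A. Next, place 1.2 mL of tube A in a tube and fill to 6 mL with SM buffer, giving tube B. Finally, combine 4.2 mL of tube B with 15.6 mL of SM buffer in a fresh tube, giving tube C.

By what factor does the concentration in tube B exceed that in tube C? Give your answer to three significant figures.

4.71

Step 1: 0.22 mL + 3900 μL = 4.12 mL total → factor 4.12/0.22 = 18.727
Step 2: 1.2 mL brought to 6 mL → factor 6/1.2 = 5
Step 3: 4.2 mL + 15.6 mL = 19.8 mL total → factor 19.8/4.2 = 4.7143
Dilution factor to tube B = 93.636; to tube C = 441.43
[tube B]/[tube C] = (factor to tube C)/(factor to tube B) = 441.43/93.636 = 4.71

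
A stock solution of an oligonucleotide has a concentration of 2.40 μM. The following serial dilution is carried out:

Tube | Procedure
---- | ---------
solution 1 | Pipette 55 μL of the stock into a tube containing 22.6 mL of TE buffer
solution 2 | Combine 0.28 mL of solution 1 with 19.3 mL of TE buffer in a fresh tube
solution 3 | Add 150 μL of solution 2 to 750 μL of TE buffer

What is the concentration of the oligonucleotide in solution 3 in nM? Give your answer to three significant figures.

Step 1: 55 μL + 22.6 mL = 22655 μL total → factor 22655/55 = 411.91
Step 2: 0.28 mL + 19.3 mL = 19.58 mL total → factor 19.58/0.28 = 69.929
Step 3: 150 μL + 750 μL = 900 μL total → factor 900/150 = 6
Overall dilution factor = 411.91 × 69.929 × 6 = 1.7283 × 10^5
Final = 2.40 μM / 1.7283 × 10^5 = 1.389 × 10^-5 μM = 0.0139 nM

0.0139 nM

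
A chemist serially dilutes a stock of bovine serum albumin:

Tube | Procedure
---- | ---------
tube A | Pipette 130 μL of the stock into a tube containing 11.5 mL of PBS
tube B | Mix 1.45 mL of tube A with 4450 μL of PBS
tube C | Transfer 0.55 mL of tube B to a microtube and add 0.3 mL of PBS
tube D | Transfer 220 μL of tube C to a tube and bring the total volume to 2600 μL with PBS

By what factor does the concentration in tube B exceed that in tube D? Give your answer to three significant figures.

18.3

Step 1: 130 μL + 11.5 mL = 11630 μL total → factor 11630/130 = 89.462
Step 2: 1.45 mL + 4450 μL = 5.9 mL total → factor 5.9/1.45 = 4.069
Step 3: 0.55 mL + 0.3 mL = 0.85 mL total → factor 0.85/0.55 = 1.5455
Step 4: 220 μL brought to 2600 μL → factor 2600/220 = 11.818
Dilution factor to tube B = 364.02; to tube D = 6648.6
[tube B]/[tube D] = (factor to tube D)/(factor to tube B) = 6648.6/364.02 = 18.3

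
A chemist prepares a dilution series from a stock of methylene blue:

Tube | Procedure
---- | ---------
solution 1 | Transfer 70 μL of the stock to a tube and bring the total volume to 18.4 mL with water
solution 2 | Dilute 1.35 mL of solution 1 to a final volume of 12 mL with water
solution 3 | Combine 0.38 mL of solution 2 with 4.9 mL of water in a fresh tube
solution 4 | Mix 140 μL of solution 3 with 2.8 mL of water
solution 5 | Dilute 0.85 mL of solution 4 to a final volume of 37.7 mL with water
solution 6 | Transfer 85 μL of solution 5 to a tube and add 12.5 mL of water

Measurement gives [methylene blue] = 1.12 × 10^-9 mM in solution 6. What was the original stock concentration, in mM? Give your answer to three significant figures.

5.01 mM

Step 1: 70 μL brought to 18.4 mL → factor 18400/70 = 262.86
Step 2: 1.35 mL brought to 12 mL → factor 12/1.35 = 8.8889
Step 3: 0.38 mL + 4.9 mL = 5.28 mL total → factor 5.28/0.38 = 13.895
Step 4: 140 μL + 2.8 mL = 2940 μL total → factor 2940/140 = 21
Step 5: 0.85 mL brought to 37.7 mL → factor 37.7/0.85 = 44.353
Step 6: 85 μL + 12.5 mL = 12585 μL total → factor 12585/85 = 148.06
Overall dilution factor = 262.86 × 8.8889 × 13.895 × 21 × 44.353 × 148.06 = 4.4771 × 10^9
Stock = 1.12 × 10^-9 mM × 4.4771 × 10^9 = 5.01 mM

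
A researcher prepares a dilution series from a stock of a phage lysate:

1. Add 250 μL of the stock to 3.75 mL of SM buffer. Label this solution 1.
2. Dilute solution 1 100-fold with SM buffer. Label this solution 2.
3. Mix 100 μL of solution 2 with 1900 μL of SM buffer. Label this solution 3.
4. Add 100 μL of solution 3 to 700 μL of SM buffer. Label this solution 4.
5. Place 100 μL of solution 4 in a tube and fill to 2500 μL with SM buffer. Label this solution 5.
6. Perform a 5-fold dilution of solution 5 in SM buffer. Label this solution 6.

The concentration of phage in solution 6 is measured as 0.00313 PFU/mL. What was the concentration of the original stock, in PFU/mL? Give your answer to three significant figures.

1.00 × 10^5 PFU/mL

Step 1: 250 μL + 3.75 mL = 4000 μL total → factor 4000/250 = 16
Step 2: 100-fold → factor 100
Step 3: 100 μL + 1900 μL = 2000 μL total → factor 2000/100 = 20
Step 4: 100 μL + 700 μL = 800 μL total → factor 800/100 = 8
Step 5: 100 μL brought to 2500 μL → factor 2500/100 = 25
Step 6: 5-fold → factor 5
Overall dilution factor = 16 × 100 × 20 × 8 × 25 × 5 = 3.2 × 10^7
Stock = 0.00313 PFU/mL × 3.2 × 10^7 = 1.00 × 10^5 PFU/mL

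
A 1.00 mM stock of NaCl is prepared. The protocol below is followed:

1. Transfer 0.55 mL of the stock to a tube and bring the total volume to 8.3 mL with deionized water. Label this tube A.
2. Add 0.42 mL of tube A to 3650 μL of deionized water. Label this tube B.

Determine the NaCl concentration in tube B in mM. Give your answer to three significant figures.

0.00684 mM

Step 1: 0.55 mL brought to 8.3 mL → factor 8.3/0.55 = 15.091
Step 2: 0.42 mL + 3650 μL = 4.07 mL total → factor 4.07/0.42 = 9.6905
Overall dilution factor = 15.091 × 9.6905 = 146.24
Final = 1.00 mM / 146.24 = 0.00684 mM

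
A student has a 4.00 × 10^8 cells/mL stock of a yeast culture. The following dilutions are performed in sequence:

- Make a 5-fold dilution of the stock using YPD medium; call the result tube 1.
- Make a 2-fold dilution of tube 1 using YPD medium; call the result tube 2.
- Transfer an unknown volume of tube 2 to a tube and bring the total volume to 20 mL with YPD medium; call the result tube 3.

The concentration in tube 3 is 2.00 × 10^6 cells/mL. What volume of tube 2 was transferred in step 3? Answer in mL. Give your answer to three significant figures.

Step 1: 5-fold → factor 5
Step 2: 2-fold → factor 2
Step 3: v brought to 20 mL → factor = 20 mL/v
Product of known-step factors = 10
Overall factor = 4.00 × 10^8 cells/mL / (2.00 × 10^6 cells/mL) = 200
Step-3 factor = 200 / 10 = 20
v = 20 mL / 20 = 1.00 mL

1.00 mL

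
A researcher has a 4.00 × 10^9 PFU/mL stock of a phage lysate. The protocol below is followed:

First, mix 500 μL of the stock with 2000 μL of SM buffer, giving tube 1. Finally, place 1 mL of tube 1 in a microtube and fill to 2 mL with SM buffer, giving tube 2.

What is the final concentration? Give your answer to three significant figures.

Step 1: 500 μL + 2000 μL = 2500 μL total → factor 2500/500 = 5
Step 2: 1 mL brought to 2 mL → factor 2/1 = 2
Overall dilution factor = 5 × 2 = 10
Final = 4.00 × 10^9 PFU/mL / 10 = 4.00 × 10^8 PFU/mL

4.00 × 10^8 PFU/mL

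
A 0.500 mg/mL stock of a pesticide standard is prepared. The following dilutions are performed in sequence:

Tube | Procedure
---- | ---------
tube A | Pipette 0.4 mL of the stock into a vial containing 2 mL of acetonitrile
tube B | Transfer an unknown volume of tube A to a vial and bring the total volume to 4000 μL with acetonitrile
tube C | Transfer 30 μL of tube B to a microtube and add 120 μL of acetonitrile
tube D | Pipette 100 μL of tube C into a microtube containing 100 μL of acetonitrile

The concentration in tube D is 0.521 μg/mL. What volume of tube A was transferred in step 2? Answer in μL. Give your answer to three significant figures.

250 μL

Step 1: 0.4 mL + 2 mL = 2.4 mL total → factor 2.4/0.4 = 6
Step 2: v brought to 4000 μL → factor = 4000 μL/v
Step 3: 30 μL + 120 μL = 150 μL total → factor 150/30 = 5
Step 4: 100 μL + 100 μL = 200 μL total → factor 200/100 = 2
Product of known-step factors = 60
Overall factor = 0.500 mg/mL / (0.521 μg/mL) = 959.69
Step-2 factor = 959.69 / 60 = 15.995
v = 4000 μL / 15.995 = 250 μL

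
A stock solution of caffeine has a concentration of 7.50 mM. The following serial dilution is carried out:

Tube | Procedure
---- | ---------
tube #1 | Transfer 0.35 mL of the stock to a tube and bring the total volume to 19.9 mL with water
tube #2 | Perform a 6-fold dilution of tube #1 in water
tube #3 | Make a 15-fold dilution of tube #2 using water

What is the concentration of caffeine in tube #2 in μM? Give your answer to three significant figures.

22.0 μM

Step 1: 0.35 mL brought to 19.9 mL → factor 19.9/0.35 = 56.857
Step 2: 6-fold → factor 6
Dilution factor through tube #2 = 56.857 × 6 = 341.14
[tube #2] = 7.50 mM / 341.14 = 0.02198 mM = 22.0 μM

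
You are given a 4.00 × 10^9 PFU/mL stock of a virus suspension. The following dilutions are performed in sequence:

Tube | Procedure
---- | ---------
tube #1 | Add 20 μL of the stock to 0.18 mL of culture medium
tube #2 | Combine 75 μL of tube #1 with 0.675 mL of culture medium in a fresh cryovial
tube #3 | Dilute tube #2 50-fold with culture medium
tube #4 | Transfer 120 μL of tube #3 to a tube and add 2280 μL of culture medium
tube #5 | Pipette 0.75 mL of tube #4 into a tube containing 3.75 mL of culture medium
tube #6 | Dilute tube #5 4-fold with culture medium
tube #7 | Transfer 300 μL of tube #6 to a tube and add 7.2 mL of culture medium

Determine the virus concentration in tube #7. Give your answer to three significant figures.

66.7 PFU/mL

Step 1: 20 μL + 0.18 mL = 200 μL total → factor 200/20 = 10
Step 2: 75 μL + 0.675 mL = 750 μL total → factor 750/75 = 10
Step 3: 50-fold → factor 50
Step 4: 120 μL + 2280 μL = 2400 μL total → factor 2400/120 = 20
Step 5: 0.75 mL + 3.75 mL = 4.5 mL total → factor 4.5/0.75 = 6
Step 6: 4-fold → factor 4
Step 7: 300 μL + 7.2 mL = 7500 μL total → factor 7500/300 = 25
Overall dilution factor = 10 × 10 × 50 × 20 × 6 × 4 × 25 = 6 × 10^7
Final = 4.00 × 10^9 PFU/mL / 6 × 10^7 = 66.7 PFU/mL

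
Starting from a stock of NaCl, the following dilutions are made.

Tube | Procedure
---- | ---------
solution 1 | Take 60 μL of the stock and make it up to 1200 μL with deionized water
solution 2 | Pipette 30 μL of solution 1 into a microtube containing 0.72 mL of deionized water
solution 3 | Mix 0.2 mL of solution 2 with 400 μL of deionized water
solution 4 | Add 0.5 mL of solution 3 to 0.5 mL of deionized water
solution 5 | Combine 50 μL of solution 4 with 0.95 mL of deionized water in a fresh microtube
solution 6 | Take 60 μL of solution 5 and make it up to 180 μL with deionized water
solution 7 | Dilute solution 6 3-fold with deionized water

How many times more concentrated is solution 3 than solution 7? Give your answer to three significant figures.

Step 1: 60 μL brought to 1200 μL → factor 1200/60 = 20
Step 2: 30 μL + 0.72 mL = 750 μL total → factor 750/30 = 25
Step 3: 0.2 mL + 400 μL = 0.6 mL total → factor 0.6/0.2 = 3
Step 4: 0.5 mL + 0.5 mL = 1 mL total → factor 1/0.5 = 2
Step 5: 50 μL + 0.95 mL = 1000 μL total → factor 1000/50 = 20
Step 6: 60 μL brought to 180 μL → factor 180/60 = 3
Step 7: 3-fold → factor 3
Dilution factor to solution 3 = 1500; to solution 7 = 5.4 × 10^5
[solution 3]/[solution 7] = (factor to solution 7)/(factor to solution 3) = 5.4 × 10^5/1500 = 360

360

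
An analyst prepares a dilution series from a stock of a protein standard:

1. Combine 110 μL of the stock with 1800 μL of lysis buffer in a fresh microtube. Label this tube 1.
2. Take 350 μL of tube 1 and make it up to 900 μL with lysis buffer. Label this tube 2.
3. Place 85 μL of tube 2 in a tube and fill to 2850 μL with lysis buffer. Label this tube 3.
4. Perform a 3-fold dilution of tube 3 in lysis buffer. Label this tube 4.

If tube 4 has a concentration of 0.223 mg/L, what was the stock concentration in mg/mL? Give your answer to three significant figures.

1.00 mg/mL

Step 1: 110 μL + 1800 μL = 1910 μL total → factor 1910/110 = 17.364
Step 2: 350 μL brought to 900 μL → factor 900/350 = 2.5714
Step 3: 85 μL brought to 2850 μL → factor 2850/85 = 33.529
Step 4: 3-fold → factor 3
Overall dilution factor = 17.364 × 2.5714 × 33.529 × 3 = 4491.2
Stock = 0.223 mg/L × 4491.2 = 1002 mg/L = 1.00 mg/mL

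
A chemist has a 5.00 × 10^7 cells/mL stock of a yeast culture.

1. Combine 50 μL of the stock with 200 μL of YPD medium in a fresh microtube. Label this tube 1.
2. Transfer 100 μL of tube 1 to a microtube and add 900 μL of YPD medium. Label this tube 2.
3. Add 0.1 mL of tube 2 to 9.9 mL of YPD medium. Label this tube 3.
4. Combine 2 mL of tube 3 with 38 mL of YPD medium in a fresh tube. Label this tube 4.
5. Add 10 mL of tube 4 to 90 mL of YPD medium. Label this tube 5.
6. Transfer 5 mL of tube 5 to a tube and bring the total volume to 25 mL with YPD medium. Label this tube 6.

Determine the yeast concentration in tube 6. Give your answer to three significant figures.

Step 1: 50 μL + 200 μL = 250 μL total → factor 250/50 = 5
Step 2: 100 μL + 900 μL = 1000 μL total → factor 1000/100 = 10
Step 3: 0.1 mL + 9.9 mL = 10 mL total → factor 10/0.1 = 100
Step 4: 2 mL + 38 mL = 40 mL total → factor 40/2 = 20
Step 5: 10 mL + 90 mL = 100 mL total → factor 100/10 = 10
Step 6: 5 mL brought to 25 mL → factor 25/5 = 5
Overall dilution factor = 5 × 10 × 100 × 20 × 10 × 5 = 5 × 10^6
Final = 5.00 × 10^7 cells/mL / 5 × 10^6 = 10.0 cells/mL

10.0 cells/mL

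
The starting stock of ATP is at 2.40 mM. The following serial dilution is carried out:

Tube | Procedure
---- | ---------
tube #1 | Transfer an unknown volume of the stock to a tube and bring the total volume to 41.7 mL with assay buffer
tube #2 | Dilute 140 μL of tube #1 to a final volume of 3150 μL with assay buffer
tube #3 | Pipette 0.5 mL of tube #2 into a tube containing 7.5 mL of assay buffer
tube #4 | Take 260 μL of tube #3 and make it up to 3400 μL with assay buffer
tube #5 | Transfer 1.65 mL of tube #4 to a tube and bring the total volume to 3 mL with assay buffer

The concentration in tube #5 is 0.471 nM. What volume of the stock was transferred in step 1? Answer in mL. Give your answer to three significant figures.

Step 1: v brought to 41.7 mL → factor = 41.7 mL/v
Step 2: 140 μL brought to 3150 μL → factor 3150/140 = 22.5
Step 3: 0.5 mL + 7.5 mL = 8 mL total → factor 8/0.5 = 16
Step 4: 260 μL brought to 3400 μL → factor 3400/260 = 13.077
Step 5: 1.65 mL brought to 3 mL → factor 3/1.65 = 1.8182
Product of known-step factors = 8559.4
Overall factor = 2.40 mM / (0.471 nM) = 5.0955 × 10^6
Step-1 factor = 5.0955 × 10^6 / 8559.4 = 595.31
v = 41.7 mL / 595.31 = 0.0700 mL

0.0700 mL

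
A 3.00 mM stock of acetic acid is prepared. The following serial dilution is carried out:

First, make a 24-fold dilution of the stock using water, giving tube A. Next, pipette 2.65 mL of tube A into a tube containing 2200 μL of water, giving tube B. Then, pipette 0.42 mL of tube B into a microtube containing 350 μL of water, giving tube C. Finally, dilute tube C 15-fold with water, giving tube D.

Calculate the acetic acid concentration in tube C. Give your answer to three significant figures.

Step 1: 24-fold → factor 24
Step 2: 2.65 mL + 2200 μL = 4.85 mL total → factor 4.85/2.65 = 1.8302
Step 3: 0.42 mL + 350 μL = 0.77 mL total → factor 0.77/0.42 = 1.8333
Dilution factor through tube C = 24 × 1.8302 × 1.8333 = 80.528
[tube C] = 3.00 mM / 80.528 = 0.0373 mM

0.0373 mM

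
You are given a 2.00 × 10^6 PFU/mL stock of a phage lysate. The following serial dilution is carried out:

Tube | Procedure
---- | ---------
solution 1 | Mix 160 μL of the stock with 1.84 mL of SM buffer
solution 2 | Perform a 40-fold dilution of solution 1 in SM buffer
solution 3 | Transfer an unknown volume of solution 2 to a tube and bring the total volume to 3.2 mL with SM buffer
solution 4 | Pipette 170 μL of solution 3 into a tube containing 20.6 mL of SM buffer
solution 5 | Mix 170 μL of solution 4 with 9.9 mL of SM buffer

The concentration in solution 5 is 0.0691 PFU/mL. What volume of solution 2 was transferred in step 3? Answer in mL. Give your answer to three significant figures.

0.400 mL

Step 1: 160 μL + 1.84 mL = 2000 μL total → factor 2000/160 = 12.5
Step 2: 40-fold → factor 40
Step 3: v brought to 3.2 mL → factor = 3.2 mL/v
Step 4: 170 μL + 20.6 mL = 20770 μL total → factor 20770/170 = 122.18
Step 5: 170 μL + 9.9 mL = 10070 μL total → factor 10070/170 = 59.235
Product of known-step factors = 3.6186 × 10^6
Overall factor = 2.00 × 10^6 PFU/mL / (0.0691 PFU/mL) = 2.8944 × 10^7
Step-3 factor = 2.8944 × 10^7 / 3.6186 × 10^6 = 7.9986
v = 3.2 mL / 7.9986 = 0.400 mL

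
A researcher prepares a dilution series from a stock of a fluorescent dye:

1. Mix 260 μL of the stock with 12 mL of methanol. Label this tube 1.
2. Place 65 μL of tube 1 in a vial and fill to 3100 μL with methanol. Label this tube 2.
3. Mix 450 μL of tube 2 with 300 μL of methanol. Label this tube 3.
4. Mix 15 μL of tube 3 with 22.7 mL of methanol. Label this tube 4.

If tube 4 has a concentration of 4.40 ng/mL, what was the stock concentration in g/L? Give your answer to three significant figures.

Step 1: 260 μL + 12 mL = 12260 μL total → factor 12260/260 = 47.154
Step 2: 65 μL brought to 3100 μL → factor 3100/65 = 47.692
Step 3: 450 μL + 300 μL = 750 μL total → factor 750/450 = 1.6667
Step 4: 15 μL + 22.7 mL = 22715 μL total → factor 22715/15 = 1514.3
Overall dilution factor = 47.154 × 47.692 × 1.6667 × 1514.3 = 5.6759 × 10^6
Stock = 4.40 ng/mL × 5.6759 × 10^6 = 2.497 × 10^7 ng/mL = 25.0 g/L

25.0 g/L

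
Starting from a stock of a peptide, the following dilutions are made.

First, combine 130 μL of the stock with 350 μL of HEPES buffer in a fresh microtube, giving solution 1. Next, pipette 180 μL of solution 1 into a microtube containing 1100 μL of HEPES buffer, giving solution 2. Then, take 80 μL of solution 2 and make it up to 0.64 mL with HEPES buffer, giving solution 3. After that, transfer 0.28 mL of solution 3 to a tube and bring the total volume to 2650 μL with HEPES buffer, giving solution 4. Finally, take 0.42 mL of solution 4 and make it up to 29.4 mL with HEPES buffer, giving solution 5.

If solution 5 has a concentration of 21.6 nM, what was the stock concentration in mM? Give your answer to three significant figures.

Step 1: 130 μL + 350 μL = 480 μL total → factor 480/130 = 3.6923
Step 2: 180 μL + 1100 μL = 1280 μL total → factor 1280/180 = 7.1111
Step 3: 80 μL brought to 0.64 mL → factor 640/80 = 8
Step 4: 0.28 mL brought to 2650 μL → factor 2.65/0.28 = 9.4643
Step 5: 0.42 mL brought to 29.4 mL → factor 29.4/0.42 = 70
Overall dilution factor = 3.6923 × 7.1111 × 8 × 9.4643 × 70 = 1.3916 × 10^5
Stock = 21.6 nM × 1.3916 × 10^5 = 3.006 × 10^6 nM = 3.01 mM

3.01 mM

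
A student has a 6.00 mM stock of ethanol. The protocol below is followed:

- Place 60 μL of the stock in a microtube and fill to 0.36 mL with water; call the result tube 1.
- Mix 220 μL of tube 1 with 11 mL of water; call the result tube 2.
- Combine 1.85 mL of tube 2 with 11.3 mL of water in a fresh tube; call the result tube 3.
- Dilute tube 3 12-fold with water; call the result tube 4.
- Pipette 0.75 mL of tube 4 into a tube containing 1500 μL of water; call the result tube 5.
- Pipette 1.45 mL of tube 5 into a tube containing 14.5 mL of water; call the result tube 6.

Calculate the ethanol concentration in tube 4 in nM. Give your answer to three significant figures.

230 nM

Step 1: 60 μL brought to 0.36 mL → factor 360/60 = 6
Step 2: 220 μL + 11 mL = 11220 μL total → factor 11220/220 = 51
Step 3: 1.85 mL + 11.3 mL = 13.15 mL total → factor 13.15/1.85 = 7.1081
Step 4: 12-fold → factor 12
Dilution factor through tube 4 = 6 × 51 × 7.1081 × 12 = 26101
[tube 4] = 6.00 mM / 26101 = 0.0002299 mM = 230 nM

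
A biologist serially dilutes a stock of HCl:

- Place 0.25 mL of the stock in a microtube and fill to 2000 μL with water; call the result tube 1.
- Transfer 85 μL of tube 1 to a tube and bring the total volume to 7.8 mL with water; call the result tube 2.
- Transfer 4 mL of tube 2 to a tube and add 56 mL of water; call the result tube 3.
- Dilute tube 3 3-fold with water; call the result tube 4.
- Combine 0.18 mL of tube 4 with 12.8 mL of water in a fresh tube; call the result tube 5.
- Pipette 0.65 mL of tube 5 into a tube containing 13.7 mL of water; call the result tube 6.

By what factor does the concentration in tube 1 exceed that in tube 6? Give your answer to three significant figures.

Step 1: 0.25 mL brought to 2000 μL → factor 2/0.25 = 8
Step 2: 85 μL brought to 7.8 mL → factor 7800/85 = 91.765
Step 3: 4 mL + 56 mL = 60 mL total → factor 60/4 = 15
Step 4: 3-fold → factor 3
Step 5: 0.18 mL + 12.8 mL = 12.98 mL total → factor 12.98/0.18 = 72.111
Step 6: 0.65 mL + 13.7 mL = 14.35 mL total → factor 14.35/0.65 = 22.077
Dilution factor to tube 1 = 8; to tube 6 = 5.2592 × 10^7
[tube 1]/[tube 6] = (factor to tube 6)/(factor to tube 1) = 5.2592 × 10^7/8 = 6.57 × 10^6

6.57 × 10^6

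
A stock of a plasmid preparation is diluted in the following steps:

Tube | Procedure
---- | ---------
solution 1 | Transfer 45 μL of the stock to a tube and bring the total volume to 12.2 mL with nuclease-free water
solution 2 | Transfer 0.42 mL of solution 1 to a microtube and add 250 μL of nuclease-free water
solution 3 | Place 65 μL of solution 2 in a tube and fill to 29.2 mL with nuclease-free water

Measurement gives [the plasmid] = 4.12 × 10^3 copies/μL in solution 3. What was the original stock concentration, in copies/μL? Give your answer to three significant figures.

Step 1: 45 μL brought to 12.2 mL → factor 12200/45 = 271.11
Step 2: 0.42 mL + 250 μL = 0.67 mL total → factor 0.67/0.42 = 1.5952
Step 3: 65 μL brought to 29.2 mL → factor 29200/65 = 449.23
Overall dilution factor = 271.11 × 1.5952 × 449.23 = 1.9429 × 10^5
Stock = 4.12 × 10^3 copies/μL × 1.9429 × 10^5 = 8.00 × 10^8 copies/μL

8.00 × 10^8 copies/μL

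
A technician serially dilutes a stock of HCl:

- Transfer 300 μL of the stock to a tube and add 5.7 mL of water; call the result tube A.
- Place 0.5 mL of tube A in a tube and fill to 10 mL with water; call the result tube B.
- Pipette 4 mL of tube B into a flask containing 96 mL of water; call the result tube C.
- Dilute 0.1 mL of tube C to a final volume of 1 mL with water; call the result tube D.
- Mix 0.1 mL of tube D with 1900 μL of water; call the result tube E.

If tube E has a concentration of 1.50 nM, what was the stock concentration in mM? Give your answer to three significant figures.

Step 1: 300 μL + 5.7 mL = 6000 μL total → factor 6000/300 = 20
Step 2: 0.5 mL brought to 10 mL → factor 10/0.5 = 20
Step 3: 4 mL + 96 mL = 100 mL total → factor 100/4 = 25
Step 4: 0.1 mL brought to 1 mL → factor 1/0.1 = 10
Step 5: 0.1 mL + 1900 μL = 2 mL total → factor 2/0.1 = 20
Overall dilution factor = 20 × 20 × 25 × 10 × 20 = 2 × 10^6
Stock = 1.50 nM × 2 × 10^6 = 3.000 × 10^6 nM = 3.00 mM

3.00 mM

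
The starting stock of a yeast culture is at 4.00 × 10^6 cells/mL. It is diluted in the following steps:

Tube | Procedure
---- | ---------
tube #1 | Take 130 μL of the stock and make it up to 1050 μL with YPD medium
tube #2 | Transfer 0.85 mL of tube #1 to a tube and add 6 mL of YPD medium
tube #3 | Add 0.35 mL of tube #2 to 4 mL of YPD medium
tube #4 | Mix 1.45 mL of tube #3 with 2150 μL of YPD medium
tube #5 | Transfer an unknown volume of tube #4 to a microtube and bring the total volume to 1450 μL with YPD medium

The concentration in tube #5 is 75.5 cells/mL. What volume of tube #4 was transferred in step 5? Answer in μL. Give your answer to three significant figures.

55.0 μL

Step 1: 130 μL brought to 1050 μL → factor 1050/130 = 8.0769
Step 2: 0.85 mL + 6 mL = 6.85 mL total → factor 6.85/0.85 = 8.0588
Step 3: 0.35 mL + 4 mL = 4.35 mL total → factor 4.35/0.35 = 12.429
Step 4: 1.45 mL + 2150 μL = 3.6 mL total → factor 3.6/1.45 = 2.4828
Step 5: v brought to 1450 μL → factor = 1450 μL/v
Product of known-step factors = 2008.5
Overall factor = 4.00 × 10^6 cells/mL / (75.5 cells/mL) = 52980
Step-5 factor = 52980 / 2008.5 = 26.378
v = 1450 μL / 26.378 = 55.0 μL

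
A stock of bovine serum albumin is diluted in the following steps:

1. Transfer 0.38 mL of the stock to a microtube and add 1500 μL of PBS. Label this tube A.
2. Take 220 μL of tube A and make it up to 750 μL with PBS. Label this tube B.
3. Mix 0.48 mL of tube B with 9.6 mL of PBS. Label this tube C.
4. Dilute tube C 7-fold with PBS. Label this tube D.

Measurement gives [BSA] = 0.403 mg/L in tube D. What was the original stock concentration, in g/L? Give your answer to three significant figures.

Step 1: 0.38 mL + 1500 μL = 1.88 mL total → factor 1.88/0.38 = 4.9474
Step 2: 220 μL brought to 750 μL → factor 750/220 = 3.4091
Step 3: 0.48 mL + 9.6 mL = 10.08 mL total → factor 10.08/0.48 = 21
Step 4: 7-fold → factor 7
Overall dilution factor = 4.9474 × 3.4091 × 21 × 7 = 2479.3
Stock = 0.403 mg/L × 2479.3 = 999.2 mg/L = 0.999 g/L

0.999 g/L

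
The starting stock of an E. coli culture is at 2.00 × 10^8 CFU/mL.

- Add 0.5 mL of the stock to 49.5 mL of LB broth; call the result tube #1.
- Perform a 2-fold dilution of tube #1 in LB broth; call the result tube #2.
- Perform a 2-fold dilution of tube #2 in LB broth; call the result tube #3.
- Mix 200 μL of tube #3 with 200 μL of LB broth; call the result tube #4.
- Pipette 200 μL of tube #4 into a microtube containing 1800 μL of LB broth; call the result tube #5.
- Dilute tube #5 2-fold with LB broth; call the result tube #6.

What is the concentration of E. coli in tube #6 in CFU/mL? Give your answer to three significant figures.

Step 1: 0.5 mL + 49.5 mL = 50 mL total → factor 50/0.5 = 100
Step 2: 2-fold → factor 2
Step 3: 2-fold → factor 2
Step 4: 200 μL + 200 μL = 400 μL total → factor 400/200 = 2
Step 5: 200 μL + 1800 μL = 2000 μL total → factor 2000/200 = 10
Step 6: 2-fold → factor 2
Overall dilution factor = 100 × 2 × 2 × 2 × 10 × 2 = 16000
Final = 2.00 × 10^8 CFU/mL / 16000 = 1.25 × 10^4 CFU/mL

1.25 × 10^4 CFU/mL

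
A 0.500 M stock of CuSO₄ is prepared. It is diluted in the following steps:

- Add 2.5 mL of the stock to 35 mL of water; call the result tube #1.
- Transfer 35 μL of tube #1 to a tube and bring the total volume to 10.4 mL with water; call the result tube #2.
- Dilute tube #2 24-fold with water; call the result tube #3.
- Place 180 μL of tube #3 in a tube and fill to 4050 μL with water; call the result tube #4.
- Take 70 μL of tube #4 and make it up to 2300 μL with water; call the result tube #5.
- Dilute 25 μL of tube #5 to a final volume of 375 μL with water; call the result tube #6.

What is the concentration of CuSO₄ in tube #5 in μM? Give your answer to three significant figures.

0.00632 μM

Step 1: 2.5 mL + 35 mL = 37.5 mL total → factor 37.5/2.5 = 15
Step 2: 35 μL brought to 10.4 mL → factor 10400/35 = 297.14
Step 3: 24-fold → factor 24
Step 4: 180 μL brought to 4050 μL → factor 4050/180 = 22.5
Step 5: 70 μL brought to 2300 μL → factor 2300/70 = 32.857
Dilution factor through tube #5 = 15 × 297.14 × 24 × 22.5 × 32.857 = 7.9082 × 10^7
[tube #5] = 0.500 M / 7.9082 × 10^7 = 6.323 × 10^-9 M = 0.00632 μM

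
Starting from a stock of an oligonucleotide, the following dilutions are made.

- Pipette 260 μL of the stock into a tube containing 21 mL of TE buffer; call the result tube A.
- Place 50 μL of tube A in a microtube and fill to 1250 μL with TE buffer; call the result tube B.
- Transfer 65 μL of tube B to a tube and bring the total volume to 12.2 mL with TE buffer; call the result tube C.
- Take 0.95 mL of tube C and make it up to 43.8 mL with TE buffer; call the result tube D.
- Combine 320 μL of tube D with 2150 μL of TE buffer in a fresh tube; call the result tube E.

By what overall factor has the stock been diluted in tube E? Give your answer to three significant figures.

Step 1: 260 μL + 21 mL = 21260 μL total → factor 21260/260 = 81.769
Step 2: 50 μL brought to 1250 μL → factor 1250/50 = 25
Step 3: 65 μL brought to 12.2 mL → factor 12200/65 = 187.69
Step 4: 0.95 mL brought to 43.8 mL → factor 43.8/0.95 = 46.105
Step 5: 320 μL + 2150 μL = 2470 μL total → factor 2470/320 = 7.7188
Overall dilution factor = 81.769 × 25 × 187.69 × 46.105 × 7.7188 = 1.3654 × 10^8

1.37 × 10^8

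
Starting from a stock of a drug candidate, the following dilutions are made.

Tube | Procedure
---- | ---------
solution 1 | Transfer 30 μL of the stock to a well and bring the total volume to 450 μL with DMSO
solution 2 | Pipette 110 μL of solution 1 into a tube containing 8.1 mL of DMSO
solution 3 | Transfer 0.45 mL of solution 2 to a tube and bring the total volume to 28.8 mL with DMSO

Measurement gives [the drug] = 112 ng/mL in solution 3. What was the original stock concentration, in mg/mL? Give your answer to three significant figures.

8.02 mg/mL

Step 1: 30 μL brought to 450 μL → factor 450/30 = 15
Step 2: 110 μL + 8.1 mL = 8210 μL total → factor 8210/110 = 74.636
Step 3: 0.45 mL brought to 28.8 mL → factor 28.8/0.45 = 64
Overall dilution factor = 15 × 74.636 × 64 = 71651
Stock = 112 ng/mL × 71651 = 8.025 × 10^6 ng/mL = 8.02 mg/mL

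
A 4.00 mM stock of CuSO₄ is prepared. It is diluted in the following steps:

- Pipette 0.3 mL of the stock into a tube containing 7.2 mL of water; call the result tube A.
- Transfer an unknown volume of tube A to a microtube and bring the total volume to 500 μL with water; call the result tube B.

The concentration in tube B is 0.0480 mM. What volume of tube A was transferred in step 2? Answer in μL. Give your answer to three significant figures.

150 μL

Step 1: 0.3 mL + 7.2 mL = 7.5 mL total → factor 7.5/0.3 = 25
Step 2: v brought to 500 μL → factor = 500 μL/v
Product of known-step factors = 25
Overall factor = 4.00 mM / (0.0480 mM) = 83.333
Step-2 factor = 83.333 / 25 = 3.3333
v = 500 μL / 3.3333 = 150 μL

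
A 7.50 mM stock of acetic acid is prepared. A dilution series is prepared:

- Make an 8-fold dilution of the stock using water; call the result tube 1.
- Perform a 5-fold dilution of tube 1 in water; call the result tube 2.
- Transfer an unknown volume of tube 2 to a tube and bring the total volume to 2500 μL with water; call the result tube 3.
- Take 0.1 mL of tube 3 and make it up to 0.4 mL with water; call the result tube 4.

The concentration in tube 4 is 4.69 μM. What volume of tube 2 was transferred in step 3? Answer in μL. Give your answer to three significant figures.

250 μL

Step 1: 8-fold → factor 8
Step 2: 5-fold → factor 5
Step 3: v brought to 2500 μL → factor = 2500 μL/v
Step 4: 0.1 mL brought to 0.4 mL → factor 0.4/0.1 = 4
Product of known-step factors = 160
Overall factor = 7.50 mM / (4.69 μM) = 1599.1
Step-3 factor = 1599.1 / 160 = 9.9947
v = 2500 μL / 9.9947 = 250 μL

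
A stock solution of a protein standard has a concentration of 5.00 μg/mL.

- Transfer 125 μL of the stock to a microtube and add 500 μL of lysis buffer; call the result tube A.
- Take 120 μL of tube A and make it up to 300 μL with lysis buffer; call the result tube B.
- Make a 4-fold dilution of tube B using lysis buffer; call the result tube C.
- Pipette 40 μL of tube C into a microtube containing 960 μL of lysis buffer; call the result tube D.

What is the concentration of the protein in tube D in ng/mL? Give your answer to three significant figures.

Step 1: 125 μL + 500 μL = 625 μL total → factor 625/125 = 5
Step 2: 120 μL brought to 300 μL → factor 300/120 = 2.5
Step 3: 4-fold → factor 4
Step 4: 40 μL + 960 μL = 1000 μL total → factor 1000/40 = 25
Overall dilution factor = 5 × 2.5 × 4 × 25 = 1250
Final = 5.00 μg/mL / 1250 = 0.004000 μg/mL = 4.00 ng/mL

4.00 ng/mL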